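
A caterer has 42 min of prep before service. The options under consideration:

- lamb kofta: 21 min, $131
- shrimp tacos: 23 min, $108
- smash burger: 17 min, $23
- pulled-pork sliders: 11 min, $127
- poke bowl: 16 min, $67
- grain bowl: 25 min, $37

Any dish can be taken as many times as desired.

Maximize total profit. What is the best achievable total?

Best packing: 3×pulled-pork sliders — 33 min, 381 total.
The spare 9 min is too small for any remaining dish, and no exchange beats 381.

381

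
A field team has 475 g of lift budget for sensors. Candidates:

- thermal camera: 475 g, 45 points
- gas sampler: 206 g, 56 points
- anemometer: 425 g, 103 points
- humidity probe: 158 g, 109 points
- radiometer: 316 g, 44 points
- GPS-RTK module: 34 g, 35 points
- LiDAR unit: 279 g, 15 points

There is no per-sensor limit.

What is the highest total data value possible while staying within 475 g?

455

The ratio ordering already packs tightly: 13×GPS-RTK module, 442 g, 455.
The spare 33 g is too small for any remaining sensor, and no exchange beats 455.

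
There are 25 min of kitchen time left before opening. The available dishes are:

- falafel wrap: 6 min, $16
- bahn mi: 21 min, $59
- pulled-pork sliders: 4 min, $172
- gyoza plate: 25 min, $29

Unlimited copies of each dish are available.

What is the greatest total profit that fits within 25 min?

1032

Best packing: 6×pulled-pork sliders — 24 min, 1032 total.
The spare 1 min is too small for any remaining dish, and no exchange beats 1032.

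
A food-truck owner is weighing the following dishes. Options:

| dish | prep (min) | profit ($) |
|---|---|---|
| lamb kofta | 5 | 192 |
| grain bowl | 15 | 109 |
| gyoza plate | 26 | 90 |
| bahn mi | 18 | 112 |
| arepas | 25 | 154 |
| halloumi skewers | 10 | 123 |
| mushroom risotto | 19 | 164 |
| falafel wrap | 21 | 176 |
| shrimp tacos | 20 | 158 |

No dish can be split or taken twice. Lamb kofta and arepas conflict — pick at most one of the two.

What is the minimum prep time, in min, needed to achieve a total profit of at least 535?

48

Minimise min subject to total profit ≥ 535.
lamb kofta + grain bowl + bahn mi + halloumi skewers: 536 profit at 48 min.
Below 48 min the best achievable stays under 535.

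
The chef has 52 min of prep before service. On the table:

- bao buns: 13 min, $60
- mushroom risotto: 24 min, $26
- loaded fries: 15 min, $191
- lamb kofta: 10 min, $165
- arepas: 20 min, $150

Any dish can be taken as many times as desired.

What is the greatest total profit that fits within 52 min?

The ratio ordering already packs tightly: 5×lamb kofta, 50 min, 825.
That's the maximum — no swap from here does better than 825.

825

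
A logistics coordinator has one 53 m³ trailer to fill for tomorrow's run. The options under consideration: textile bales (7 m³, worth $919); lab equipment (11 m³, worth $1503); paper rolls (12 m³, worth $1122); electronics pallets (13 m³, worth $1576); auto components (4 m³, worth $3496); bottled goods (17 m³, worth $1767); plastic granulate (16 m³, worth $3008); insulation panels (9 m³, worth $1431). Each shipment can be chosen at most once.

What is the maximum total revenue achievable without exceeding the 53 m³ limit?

11014

Density check — auto components 874.00, plastic granulate 188.00, insulation panels 159.00, lab equipment 136.64 are the best per m³.
The ratio heuristic lands on textile bales + lab equipment + auto components + plastic granulate + insulation panels (10357) but leaves 6 m³ idle.
The 7 m³ tied up in textile bales is better spent on electronics pallets — total rises to 11014 (53 m³).
No other feasible combination exceeds 11014.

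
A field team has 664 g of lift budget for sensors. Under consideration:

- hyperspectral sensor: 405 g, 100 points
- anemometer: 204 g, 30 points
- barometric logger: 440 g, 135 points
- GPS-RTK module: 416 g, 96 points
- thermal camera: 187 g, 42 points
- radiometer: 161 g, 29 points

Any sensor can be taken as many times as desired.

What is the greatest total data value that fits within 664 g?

Taking barometric logger + thermal camera: 627 g used, 177 in data value.
That's the maximum — no swap from here does better than 177.

177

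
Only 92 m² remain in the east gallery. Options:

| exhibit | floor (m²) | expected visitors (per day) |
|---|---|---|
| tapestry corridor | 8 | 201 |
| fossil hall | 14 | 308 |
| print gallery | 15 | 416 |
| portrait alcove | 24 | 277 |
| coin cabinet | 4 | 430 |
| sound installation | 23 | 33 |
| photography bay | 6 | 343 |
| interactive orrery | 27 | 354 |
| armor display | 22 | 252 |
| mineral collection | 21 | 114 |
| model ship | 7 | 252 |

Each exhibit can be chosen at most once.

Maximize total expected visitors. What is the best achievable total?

Best packing: tapestry corridor + fossil hall + print gallery + coin cabinet + photography bay + interactive orrery + model ship — 81 m², 2304 total.

2304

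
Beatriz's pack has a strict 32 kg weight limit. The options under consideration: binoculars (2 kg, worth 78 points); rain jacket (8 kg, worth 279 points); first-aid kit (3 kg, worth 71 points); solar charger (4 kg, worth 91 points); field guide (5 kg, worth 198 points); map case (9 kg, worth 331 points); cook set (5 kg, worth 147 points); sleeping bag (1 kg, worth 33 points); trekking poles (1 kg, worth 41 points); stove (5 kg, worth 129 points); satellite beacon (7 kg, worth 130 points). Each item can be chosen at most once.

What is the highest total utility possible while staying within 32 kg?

1107

Ranking by ratio (utility/kg): trekking poles 41.00, field guide 39.60, binoculars 39.00.
Binoculars + rain jacket + field guide + map case + cook set + sleeping bag + trekking poles uses 31 of the 32 kg and totals 1107.
Next best is binoculars + rain jacket + first-aid kit + field guide + map case + cook set at 1104 (32 kg) — short by 3.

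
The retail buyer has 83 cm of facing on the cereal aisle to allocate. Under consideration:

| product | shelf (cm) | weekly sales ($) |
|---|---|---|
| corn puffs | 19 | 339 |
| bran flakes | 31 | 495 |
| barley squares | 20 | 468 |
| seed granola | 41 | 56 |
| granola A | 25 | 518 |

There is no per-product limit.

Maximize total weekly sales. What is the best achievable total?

1872

By weekly sales per cm: barley squares 23.40, granola A 20.72, corn puffs 17.84, bran flakes 15.97 lead.
The ratio ordering already packs tightly: 4×barley squares, 80 cm, 1872.
That's the maximum — no swap from here does better than 1872.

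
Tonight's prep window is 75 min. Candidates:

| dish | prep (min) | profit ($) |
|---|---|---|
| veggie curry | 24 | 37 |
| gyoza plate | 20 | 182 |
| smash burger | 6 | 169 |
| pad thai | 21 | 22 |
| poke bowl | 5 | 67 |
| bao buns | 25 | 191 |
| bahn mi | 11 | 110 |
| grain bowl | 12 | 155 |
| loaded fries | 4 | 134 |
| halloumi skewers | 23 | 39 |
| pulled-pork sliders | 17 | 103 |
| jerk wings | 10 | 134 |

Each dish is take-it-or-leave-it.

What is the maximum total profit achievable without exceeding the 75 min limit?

960

Greedy by ratio would take gyoza plate + smash burger + poke bowl + bahn mi + grain bowl + loaded fries + jerk wings: 68 min used, total 951.
Replace gyoza plate with bao buns: the trade gains 9 net, giving 960 at 73 min.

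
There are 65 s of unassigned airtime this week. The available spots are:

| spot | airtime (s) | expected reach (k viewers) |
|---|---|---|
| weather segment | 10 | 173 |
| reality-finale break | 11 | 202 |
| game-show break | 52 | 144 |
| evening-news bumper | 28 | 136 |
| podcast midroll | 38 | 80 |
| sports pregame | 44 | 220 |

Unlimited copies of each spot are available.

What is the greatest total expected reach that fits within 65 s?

1183

Best packing: weather segment + 5×reality-finale break — 65 s, 1183 total.
That's the maximum — no swap from here does better than 1183.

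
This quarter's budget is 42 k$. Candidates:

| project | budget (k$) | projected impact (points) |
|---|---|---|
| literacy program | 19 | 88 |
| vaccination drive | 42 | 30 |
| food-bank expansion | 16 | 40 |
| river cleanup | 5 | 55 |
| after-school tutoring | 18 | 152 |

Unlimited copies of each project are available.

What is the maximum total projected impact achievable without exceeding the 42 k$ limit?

440

The ratio ordering already packs tightly: 8×river cleanup, 40 k$, 440.
The spare 2 k$ is too small for any remaining project, and no exchange beats 440.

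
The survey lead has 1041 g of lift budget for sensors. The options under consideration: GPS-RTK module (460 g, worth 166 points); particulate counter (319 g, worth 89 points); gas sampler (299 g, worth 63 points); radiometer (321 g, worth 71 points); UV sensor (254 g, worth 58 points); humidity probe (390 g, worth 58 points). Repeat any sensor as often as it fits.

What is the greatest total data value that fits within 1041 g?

The ratio ordering already packs tightly: 2×GPS-RTK module, 920 g, 332.
The spare 121 g is too small for any remaining sensor, and no exchange beats 332.

332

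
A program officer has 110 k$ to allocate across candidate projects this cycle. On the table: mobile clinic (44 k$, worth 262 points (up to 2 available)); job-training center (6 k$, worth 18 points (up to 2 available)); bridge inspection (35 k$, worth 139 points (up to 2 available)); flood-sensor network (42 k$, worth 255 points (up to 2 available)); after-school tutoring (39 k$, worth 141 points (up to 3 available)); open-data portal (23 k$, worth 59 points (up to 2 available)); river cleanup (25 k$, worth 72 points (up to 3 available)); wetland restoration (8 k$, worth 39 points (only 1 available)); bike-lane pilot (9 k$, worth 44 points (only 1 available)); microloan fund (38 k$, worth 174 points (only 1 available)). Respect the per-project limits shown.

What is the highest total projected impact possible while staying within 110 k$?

618

Greedy by ratio would take job-training center + 2×flood-sensor network + wetland restoration + bike-lane pilot: 107 k$ used, total 611.
Dropping flood-sensor network frees 42 k$; slotting in mobile clinic (44 k$) lifts the total to 618 at 109 k$.
The spare 1 k$ is too small for any remaining project, and no exchange beats 618.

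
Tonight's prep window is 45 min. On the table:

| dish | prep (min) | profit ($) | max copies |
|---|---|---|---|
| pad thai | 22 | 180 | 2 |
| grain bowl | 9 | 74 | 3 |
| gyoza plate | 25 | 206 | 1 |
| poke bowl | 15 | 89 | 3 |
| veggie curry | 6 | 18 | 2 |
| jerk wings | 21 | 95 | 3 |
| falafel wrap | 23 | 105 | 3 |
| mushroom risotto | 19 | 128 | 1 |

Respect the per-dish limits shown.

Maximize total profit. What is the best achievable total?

360

Filling by ratio: 2×grain bowl + gyoza plate for 354, with 2 min left unused.
Dropping 2×grain bowl and gyoza plate frees 43 min; slotting in 2×pad thai (44 min) lifts the total to 360 at 44 min.
The spare 1 min is too small for any remaining dish, and no exchange beats 360.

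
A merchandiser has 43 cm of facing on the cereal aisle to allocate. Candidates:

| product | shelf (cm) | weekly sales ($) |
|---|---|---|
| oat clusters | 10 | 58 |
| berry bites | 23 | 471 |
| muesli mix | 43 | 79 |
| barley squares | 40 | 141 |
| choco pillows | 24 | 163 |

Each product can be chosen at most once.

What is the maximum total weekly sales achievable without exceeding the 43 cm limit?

529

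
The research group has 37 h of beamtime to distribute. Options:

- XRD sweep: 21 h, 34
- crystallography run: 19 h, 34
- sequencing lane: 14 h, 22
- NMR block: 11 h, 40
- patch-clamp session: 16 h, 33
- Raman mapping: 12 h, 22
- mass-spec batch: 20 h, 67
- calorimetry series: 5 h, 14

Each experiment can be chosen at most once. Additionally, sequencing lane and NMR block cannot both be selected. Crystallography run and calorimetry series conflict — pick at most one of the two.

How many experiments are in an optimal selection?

3

Best achievable expected citations is 121.
One optimal bundle: NMR block + mass-spec batch + calorimetry series (36 h).
All optima have 3 experiments.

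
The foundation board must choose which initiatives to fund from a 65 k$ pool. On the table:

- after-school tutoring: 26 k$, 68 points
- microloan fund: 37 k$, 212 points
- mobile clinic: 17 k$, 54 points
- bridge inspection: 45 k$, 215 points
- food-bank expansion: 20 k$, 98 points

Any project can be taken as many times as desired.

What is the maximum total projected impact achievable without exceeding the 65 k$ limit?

The ratio heuristic lands on microloan fund + food-bank expansion (310) but leaves 8 k$ idle.
Dropping microloan fund frees 37 k$; slotting in bridge inspection (45 k$) lifts the total to 313 at 65 k$.

313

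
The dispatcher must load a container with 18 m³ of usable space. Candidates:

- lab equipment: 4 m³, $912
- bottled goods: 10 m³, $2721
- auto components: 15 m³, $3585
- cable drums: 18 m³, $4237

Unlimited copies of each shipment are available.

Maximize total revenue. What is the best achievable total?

4545

Best packing: 2×lab equipment + bottled goods — 18 m³, 4545 total.
That's the maximum — no swap from here does better than 4545.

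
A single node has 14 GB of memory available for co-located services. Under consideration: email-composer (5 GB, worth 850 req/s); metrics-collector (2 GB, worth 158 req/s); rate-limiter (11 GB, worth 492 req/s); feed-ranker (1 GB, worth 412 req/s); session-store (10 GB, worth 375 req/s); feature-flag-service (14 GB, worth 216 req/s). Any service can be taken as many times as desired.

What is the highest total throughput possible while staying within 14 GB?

14×feed-ranker uses 14 of the 14 GB and totals 5768.
Nothing else within 14 GB beats 5768.

5768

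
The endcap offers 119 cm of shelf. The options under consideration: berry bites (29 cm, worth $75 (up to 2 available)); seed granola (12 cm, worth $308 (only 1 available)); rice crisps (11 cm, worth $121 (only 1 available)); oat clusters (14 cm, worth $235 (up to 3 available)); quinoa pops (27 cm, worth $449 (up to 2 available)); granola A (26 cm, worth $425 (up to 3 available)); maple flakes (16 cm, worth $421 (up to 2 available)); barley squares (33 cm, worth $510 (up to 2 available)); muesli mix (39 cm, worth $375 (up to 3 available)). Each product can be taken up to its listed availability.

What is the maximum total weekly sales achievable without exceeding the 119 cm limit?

Greedy by ratio would take seed granola + 3×oat clusters + quinoa pops + 2×maple flakes: 113 cm used, total 2304.
Dropping quinoa pops frees 27 cm; slotting in barley squares (33 cm) lifts the total to 2365 at 119 cm.
That's the maximum — no swap from here does better than 2365.

2365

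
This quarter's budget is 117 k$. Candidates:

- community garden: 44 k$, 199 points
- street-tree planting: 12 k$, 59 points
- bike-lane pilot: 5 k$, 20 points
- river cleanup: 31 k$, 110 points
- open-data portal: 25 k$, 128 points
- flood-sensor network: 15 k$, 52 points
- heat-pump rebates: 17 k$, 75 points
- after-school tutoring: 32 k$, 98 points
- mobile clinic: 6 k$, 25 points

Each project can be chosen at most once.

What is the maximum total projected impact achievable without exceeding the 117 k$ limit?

Taking the top-ratio projects first gives community garden + street-tree planting + bike-lane pilot + open-data portal + heat-pump rebates + mobile clinic for 506 (109 k$).
Dropping heat-pump rebates and mobile clinic frees 23 k$; slotting in river cleanup (31 k$) lifts the total to 516 at 117 k$.
Runner-up community garden + street-tree planting + open-data portal + flood-sensor network + heat-pump rebates tops out at 513.

516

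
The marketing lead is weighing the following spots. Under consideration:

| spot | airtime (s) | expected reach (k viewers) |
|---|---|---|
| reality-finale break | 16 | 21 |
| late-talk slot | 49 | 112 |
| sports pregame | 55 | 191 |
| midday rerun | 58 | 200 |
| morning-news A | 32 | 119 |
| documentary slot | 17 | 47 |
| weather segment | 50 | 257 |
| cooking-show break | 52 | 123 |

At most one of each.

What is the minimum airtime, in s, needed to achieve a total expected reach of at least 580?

153

Minimise s subject to total expected reach ≥ 580.
Taking reality-finale break + sports pregame + morning-news A + weather segment gives 588 (≥ 580) for 153 s.
Any bundle with less than 153 s falls short of 580.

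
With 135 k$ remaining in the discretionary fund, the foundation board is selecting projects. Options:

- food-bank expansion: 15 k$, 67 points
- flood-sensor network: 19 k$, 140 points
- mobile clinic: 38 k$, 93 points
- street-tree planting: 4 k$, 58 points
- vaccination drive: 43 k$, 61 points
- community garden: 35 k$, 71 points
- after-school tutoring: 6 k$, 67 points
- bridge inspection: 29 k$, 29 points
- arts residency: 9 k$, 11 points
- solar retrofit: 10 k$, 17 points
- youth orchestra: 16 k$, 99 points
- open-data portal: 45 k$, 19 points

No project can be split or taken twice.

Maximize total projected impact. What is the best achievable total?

595

By projected impact per k$: street-tree planting 14.50, after-school tutoring 11.17, flood-sensor network 7.37 lead.
Best packing: food-bank expansion + flood-sensor network + mobile clinic + street-tree planting + community garden + after-school tutoring + youth orchestra — 133 k$, 595 total.
An exhaustive check of the 4096 subsets confirms 595.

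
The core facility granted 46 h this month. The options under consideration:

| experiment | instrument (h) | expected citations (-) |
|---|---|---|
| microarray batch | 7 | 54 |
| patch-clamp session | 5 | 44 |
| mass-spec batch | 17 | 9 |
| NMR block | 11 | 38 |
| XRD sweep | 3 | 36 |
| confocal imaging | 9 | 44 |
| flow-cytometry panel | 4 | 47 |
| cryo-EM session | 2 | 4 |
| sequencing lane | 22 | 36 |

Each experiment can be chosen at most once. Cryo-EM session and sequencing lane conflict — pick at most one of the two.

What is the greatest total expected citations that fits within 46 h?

267

Density check — XRD sweep 12.00, flow-cytometry panel 11.75, patch-clamp session 8.80 are the best per h.
The ratio ordering already packs tightly: microarray batch + patch-clamp session + NMR block + XRD sweep + confocal imaging + flow-cytometry panel + cryo-EM session, 41 h, 267.
That's the maximum — no feasible swap from here does better than 267.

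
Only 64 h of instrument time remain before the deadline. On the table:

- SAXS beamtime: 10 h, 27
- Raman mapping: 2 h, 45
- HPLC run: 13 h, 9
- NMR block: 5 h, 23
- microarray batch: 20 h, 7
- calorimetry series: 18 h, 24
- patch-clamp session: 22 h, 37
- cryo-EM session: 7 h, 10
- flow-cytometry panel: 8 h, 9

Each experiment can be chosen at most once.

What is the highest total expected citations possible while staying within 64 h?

SAXS beamtime + Raman mapping + NMR block + calorimetry series + patch-clamp session + cryo-EM session uses 64 of the 64 h and totals 166.

166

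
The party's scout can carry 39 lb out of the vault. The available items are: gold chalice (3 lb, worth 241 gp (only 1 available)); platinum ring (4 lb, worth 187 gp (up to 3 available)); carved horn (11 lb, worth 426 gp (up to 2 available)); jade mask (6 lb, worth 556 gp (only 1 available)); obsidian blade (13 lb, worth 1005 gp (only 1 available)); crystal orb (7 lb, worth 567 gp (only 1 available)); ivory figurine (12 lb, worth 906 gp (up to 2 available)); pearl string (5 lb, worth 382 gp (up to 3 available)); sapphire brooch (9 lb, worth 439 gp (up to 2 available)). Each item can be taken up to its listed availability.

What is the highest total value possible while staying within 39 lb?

3133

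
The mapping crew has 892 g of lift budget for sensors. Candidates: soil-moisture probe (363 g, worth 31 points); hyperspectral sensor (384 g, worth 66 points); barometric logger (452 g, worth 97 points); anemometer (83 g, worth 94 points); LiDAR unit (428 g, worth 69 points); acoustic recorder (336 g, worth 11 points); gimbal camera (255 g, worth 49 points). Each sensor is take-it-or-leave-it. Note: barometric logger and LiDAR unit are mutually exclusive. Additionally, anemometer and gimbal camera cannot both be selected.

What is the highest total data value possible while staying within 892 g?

202

Best packing: barometric logger + anemometer + acoustic recorder — 871 g, 202 total.
Every other selection either busts 892 g or breaks a pairing rule or fails to beat 202.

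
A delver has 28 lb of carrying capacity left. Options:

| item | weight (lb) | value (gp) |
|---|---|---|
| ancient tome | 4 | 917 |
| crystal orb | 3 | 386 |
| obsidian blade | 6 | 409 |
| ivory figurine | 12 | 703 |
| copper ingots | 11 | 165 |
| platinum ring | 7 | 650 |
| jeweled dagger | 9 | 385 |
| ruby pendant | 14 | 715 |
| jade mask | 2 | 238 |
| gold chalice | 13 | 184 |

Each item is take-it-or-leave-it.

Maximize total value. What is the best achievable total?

Greedy by ratio would take ancient tome + crystal orb + obsidian blade + platinum ring + jade mask: 22 lb used, total 2600.
The 6 lb tied up in obsidian blade is better spent on ivory figurine — total rises to 2894 (28 lb).

2894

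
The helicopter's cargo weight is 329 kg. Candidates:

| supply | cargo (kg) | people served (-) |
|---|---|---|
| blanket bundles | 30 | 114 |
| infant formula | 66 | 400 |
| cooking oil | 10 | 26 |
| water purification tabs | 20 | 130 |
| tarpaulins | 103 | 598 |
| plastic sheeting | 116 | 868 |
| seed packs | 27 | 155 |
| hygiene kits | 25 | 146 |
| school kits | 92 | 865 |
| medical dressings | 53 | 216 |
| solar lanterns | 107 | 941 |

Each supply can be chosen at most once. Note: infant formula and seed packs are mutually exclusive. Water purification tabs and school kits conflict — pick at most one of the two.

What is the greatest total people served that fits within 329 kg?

Density check — school kits 9.40, solar lanterns 8.79, plastic sheeting 7.48 are the best per kg.
The ratio ordering already packs tightly: cooking oil + plastic sheeting + school kits + solar lanterns, 325 kg, 2700.
The closest alternative, plastic sheeting + school kits + solar lanterns, reaches only 2674.

2700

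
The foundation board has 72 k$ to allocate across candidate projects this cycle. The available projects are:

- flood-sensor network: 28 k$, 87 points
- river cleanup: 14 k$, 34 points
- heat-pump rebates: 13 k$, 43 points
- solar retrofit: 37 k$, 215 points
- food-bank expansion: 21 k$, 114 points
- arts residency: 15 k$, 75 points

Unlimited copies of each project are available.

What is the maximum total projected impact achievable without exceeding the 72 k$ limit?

378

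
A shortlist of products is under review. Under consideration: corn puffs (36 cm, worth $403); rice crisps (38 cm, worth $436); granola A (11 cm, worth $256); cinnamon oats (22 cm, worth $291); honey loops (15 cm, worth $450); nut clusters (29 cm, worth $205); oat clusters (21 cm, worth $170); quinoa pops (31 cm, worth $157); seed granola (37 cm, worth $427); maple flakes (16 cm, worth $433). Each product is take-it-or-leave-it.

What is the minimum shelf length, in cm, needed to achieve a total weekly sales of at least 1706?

Minimise cm subject to total weekly sales ≥ 1706.
corn puffs + granola A + honey loops + oat clusters + maple flakes: 1712 weekly sales at 99 cm.
Any bundle with less than 99 cm falls short of 1706.

99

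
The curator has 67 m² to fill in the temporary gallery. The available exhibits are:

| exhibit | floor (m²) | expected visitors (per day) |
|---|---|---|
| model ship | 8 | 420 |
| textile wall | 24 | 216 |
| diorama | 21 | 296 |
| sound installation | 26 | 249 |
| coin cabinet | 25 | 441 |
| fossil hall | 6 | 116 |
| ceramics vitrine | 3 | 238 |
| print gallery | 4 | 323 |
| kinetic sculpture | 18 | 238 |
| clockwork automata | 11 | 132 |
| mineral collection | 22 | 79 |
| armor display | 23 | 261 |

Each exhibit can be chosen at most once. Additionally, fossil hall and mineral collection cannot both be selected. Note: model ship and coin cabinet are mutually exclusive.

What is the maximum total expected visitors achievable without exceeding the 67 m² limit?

By expected visitors per m²: print gallery 80.75, ceramics vitrine 79.33, model ship 52.50, fossil hall 19.33 lead.
Model ship + diorama + fossil hall + ceramics vitrine + print gallery + armor display uses 65 of the 67 m² and totals 1654.
That's the maximum — no feasible swap from here does better than 1654.

1654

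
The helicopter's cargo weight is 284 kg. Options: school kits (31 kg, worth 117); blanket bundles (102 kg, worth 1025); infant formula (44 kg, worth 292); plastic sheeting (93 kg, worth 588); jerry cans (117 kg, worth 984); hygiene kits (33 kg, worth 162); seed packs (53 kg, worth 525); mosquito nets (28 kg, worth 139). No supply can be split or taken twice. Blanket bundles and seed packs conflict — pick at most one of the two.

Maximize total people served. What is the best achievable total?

Best packing: blanket bundles + jerry cans + hygiene kits + mosquito nets — 280 kg, 2310 total.
An exhaustive check of the 256 subsets confirms 2310.

2310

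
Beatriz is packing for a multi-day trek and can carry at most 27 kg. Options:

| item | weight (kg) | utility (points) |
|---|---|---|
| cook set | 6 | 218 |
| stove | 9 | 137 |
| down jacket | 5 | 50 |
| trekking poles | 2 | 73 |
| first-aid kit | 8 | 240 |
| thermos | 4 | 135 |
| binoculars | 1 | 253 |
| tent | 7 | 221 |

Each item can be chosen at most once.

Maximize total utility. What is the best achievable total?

A density-first pass picks cook set + down jacket + trekking poles + thermos + binoculars + tent — 950 at 25 kg.
The 7 kg tied up in down jacket and trekking poles is better spent on first-aid kit — total rises to 1067 (26 kg).

1067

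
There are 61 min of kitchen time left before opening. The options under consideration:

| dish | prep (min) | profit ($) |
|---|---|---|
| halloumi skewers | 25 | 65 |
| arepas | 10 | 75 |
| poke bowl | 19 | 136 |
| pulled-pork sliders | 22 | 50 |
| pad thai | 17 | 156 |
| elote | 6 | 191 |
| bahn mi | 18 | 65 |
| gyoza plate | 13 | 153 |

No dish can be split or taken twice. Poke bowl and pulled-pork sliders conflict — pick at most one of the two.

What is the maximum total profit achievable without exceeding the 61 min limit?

Density check — elote 31.83, gyoza plate 11.77, pad thai 9.18, arepas 7.50 are the best per min.
Taking the top-ratio dishes first gives arepas + pad thai + elote + gyoza plate for 575 (46 min).
Dropping arepas frees 10 min; slotting in poke bowl (19 min) lifts the total to 636 at 55 min.
Nothing else feasible within 61 min beats 636.

636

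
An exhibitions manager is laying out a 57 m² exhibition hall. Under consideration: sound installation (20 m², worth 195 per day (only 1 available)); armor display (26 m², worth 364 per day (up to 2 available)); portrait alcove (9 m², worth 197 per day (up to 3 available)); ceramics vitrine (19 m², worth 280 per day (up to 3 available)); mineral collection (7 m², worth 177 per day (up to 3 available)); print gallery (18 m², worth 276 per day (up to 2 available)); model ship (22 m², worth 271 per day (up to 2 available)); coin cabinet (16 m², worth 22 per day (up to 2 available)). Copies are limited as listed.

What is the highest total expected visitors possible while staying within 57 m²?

1201

Density check — mineral collection 25.29, portrait alcove 21.89, print gallery 15.33, ceramics vitrine 14.74 are the best per m².
Greedy by ratio would take 3×portrait alcove + 3×mineral collection: 48 m² used, total 1122.
The 9 m² tied up in portrait alcove is better spent on print gallery — total rises to 1201 (57 m²).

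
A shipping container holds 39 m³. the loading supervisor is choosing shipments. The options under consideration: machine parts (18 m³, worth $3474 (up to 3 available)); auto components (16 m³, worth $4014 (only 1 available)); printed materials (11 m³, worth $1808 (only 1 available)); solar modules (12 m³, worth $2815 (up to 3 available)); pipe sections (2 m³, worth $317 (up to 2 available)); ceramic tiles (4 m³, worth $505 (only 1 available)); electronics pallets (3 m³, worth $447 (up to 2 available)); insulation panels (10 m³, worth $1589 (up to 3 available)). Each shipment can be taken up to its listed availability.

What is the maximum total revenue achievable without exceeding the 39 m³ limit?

8892

Density check — auto components 250.88, solar modules 234.58, machine parts 193.00, printed materials 164.36 are the best per m³.
Greedy by ratio would take auto components + printed materials + solar modules: 39 m³ used, total 8637.
Replace auto components and printed materials with 2×solar modules + electronics pallets: the trade gains 255 net, giving 8892 at 39 m³.
That's the maximum — no swap from here does better than 8892.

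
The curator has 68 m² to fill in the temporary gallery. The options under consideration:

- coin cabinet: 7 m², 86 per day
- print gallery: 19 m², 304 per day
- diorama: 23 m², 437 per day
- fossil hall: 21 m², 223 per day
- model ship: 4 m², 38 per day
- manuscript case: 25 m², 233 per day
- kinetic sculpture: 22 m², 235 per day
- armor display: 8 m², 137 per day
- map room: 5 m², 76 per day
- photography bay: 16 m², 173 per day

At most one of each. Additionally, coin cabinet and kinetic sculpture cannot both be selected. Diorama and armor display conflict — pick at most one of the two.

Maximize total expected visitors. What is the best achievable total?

Density check — diorama 19.00, armor display 17.12, print gallery 16.00 are the best per m².
Taking print gallery + diorama + fossil hall + map room: 68 m² used, 1040 in expected visitors.
Runner-up print gallery + diorama + model ship + map room + photography bay tops out at 1028.

1040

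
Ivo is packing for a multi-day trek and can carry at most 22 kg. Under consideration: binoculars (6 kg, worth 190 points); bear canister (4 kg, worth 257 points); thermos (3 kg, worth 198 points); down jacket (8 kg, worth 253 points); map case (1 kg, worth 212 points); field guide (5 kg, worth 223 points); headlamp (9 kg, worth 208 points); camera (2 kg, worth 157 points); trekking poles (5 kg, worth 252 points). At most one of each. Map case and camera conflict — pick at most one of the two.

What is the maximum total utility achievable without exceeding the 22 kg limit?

1172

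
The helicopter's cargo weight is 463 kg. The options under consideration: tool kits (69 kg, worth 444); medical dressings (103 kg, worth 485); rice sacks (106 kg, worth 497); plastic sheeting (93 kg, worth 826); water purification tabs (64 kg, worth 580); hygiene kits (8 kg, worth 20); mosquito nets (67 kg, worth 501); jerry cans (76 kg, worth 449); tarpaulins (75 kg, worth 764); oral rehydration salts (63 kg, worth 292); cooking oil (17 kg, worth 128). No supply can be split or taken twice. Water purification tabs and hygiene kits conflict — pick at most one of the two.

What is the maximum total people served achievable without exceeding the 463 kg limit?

Best packing: tool kits + plastic sheeting + water purification tabs + mosquito nets + jerry cans + tarpaulins + cooking oil — 461 kg, 3692 total.

3692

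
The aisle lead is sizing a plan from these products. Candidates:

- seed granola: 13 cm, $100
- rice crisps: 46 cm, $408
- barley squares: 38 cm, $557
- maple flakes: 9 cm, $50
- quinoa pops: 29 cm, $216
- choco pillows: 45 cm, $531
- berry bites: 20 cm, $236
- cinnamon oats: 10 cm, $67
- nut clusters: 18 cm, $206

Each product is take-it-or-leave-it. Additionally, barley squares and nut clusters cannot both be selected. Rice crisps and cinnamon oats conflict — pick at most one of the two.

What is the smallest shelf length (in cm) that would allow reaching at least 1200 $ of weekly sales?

Look for the lowest-shelf combination reaching 1200.
Taking barley squares + maple flakes + choco pillows + cinnamon oats gives 1205 (≥ 1200) for 102 cm.
Any bundle with less than 102 cm falls short of 1200.

102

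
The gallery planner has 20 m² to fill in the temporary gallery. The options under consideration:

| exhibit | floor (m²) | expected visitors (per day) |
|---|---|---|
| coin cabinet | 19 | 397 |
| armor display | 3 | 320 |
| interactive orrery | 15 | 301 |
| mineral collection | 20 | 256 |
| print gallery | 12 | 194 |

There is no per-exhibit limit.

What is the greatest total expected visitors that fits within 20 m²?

Ranking by ratio (expected visitors/m²): armor display 106.67, coin cabinet 20.89, interactive orrery 20.07, print gallery 16.17.
Taking 6×armor display: 18 m² used, 1920 in expected visitors.

1920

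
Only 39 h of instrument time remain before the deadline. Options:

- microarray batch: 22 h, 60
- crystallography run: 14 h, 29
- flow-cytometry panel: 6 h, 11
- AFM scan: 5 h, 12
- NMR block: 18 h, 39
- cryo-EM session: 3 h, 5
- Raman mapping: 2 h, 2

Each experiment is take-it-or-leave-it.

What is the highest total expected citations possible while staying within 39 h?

Filling by ratio: microarray batch + flow-cytometry panel + AFM scan + cryo-EM session + Raman mapping for 90, with 1 h left unused.
Replace flow-cytometry panel and AFM scan and Raman mapping with crystallography run: the trade gains 4 net, giving 94 at 39 h.
Every other selection either busts 39 h or fails to beat 94.

94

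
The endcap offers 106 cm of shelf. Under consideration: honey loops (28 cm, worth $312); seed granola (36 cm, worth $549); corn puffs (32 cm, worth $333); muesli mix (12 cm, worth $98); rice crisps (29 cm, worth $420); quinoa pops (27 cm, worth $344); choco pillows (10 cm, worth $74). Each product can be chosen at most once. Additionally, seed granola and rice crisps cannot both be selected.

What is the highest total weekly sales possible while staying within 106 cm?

1303

Taking honey loops + seed granola + muesli mix + quinoa pops: 103 cm used, 1303 in weekly sales.
Next best is seed granola + corn puffs + quinoa pops + choco pillows at 1300 (105 cm) — short by 3.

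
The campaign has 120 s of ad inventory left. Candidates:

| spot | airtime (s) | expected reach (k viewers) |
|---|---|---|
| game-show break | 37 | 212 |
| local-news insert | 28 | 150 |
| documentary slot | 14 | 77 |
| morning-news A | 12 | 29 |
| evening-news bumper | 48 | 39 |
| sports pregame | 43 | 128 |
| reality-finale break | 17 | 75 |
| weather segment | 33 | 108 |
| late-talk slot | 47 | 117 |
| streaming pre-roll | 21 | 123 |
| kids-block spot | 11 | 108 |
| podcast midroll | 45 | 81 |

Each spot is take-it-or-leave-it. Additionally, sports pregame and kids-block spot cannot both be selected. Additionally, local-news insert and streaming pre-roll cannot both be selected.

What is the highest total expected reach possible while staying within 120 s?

Taking game-show break + local-news insert + documentary slot + morning-news A + reality-finale break + kids-block spot: 119 s used, 651 in expected reach.

651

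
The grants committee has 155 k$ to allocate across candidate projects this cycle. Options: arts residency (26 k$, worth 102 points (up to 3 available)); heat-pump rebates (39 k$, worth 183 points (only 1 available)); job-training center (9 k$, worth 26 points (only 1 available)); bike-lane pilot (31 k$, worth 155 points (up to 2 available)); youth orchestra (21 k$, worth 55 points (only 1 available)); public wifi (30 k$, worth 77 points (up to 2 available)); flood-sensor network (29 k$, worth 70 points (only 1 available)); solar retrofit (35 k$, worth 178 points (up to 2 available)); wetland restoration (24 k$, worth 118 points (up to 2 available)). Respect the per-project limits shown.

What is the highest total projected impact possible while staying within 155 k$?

752

Filling by ratio: job-training center + 2×bike-lane pilot + 2×solar retrofit for 692, with 14 k$ left unused.
But heat-pump rebates + bike-lane pilot + solar retrofit + 2×wetland restoration fits in 153 k$ and reaches 752.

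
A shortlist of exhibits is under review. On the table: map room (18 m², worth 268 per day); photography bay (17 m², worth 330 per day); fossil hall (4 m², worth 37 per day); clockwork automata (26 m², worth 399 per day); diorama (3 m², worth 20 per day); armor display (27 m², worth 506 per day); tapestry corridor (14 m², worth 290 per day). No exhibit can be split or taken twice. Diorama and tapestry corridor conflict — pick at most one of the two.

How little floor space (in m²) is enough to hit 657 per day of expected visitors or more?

Need the lightest bundle worth ≥ 657.
photography bay + fossil hall + tapestry corridor reaches 657 using 35 m².
Below 35 m² the best achievable stays under 657.

35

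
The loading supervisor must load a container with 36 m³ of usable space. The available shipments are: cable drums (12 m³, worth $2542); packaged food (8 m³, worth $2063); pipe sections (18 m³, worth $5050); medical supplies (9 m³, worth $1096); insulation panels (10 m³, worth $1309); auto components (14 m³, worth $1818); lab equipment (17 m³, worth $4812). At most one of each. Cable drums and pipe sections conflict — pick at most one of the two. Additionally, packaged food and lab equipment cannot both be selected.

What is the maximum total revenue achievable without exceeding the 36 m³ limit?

9862

The ratio ordering already packs tightly: pipe sections + lab equipment, 35 m³, 9862.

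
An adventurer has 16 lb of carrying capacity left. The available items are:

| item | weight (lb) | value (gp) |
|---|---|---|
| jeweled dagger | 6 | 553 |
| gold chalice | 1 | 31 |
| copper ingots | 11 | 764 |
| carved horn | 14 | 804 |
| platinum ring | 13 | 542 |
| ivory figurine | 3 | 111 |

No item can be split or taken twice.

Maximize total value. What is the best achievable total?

Filling by ratio: jeweled dagger + gold chalice + ivory figurine for 695, with 6 lb left unused.
Replace jeweled dagger with copper ingots: the trade gains 211 net, giving 906 at 15 lb.
No other feasible combination exceeds 906.

906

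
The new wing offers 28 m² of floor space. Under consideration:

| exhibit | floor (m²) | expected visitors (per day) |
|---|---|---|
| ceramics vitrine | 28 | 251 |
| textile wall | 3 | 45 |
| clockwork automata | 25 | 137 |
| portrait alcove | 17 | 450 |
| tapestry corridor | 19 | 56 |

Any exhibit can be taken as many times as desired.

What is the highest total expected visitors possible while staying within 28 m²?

585

Density check — portrait alcove 26.47, textile wall 15.00, ceramics vitrine 8.96 are the best per m².
The ratio ordering already packs tightly: 3×textile wall + portrait alcove, 26 m², 585.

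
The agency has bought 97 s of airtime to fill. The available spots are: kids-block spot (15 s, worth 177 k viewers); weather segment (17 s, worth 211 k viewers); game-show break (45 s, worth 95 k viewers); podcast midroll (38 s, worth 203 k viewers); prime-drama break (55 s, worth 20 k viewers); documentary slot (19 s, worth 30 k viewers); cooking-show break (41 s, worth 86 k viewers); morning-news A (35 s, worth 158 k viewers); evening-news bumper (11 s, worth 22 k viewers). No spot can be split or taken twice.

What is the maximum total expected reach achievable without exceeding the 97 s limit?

By expected reach per s: weather segment 12.41, kids-block spot 11.80, podcast midroll 5.34 lead.
Taking the top-ratio spots first gives kids-block spot + weather segment + podcast midroll + evening-news bumper for 613 (81 s).
Replace evening-news bumper with documentary slot: the trade gains 8 net, giving 621 at 89 s.

621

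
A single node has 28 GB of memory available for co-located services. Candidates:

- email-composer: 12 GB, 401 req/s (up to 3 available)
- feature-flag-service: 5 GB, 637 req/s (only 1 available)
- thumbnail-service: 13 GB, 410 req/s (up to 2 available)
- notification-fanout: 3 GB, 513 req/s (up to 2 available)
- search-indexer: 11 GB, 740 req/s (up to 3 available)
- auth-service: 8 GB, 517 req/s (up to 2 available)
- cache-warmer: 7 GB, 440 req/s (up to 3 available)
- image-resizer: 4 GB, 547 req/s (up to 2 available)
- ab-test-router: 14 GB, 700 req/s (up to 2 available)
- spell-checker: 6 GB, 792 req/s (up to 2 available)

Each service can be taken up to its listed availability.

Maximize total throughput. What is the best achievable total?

3828

Density check — notification-fanout 171.00, image-resizer 136.75, spell-checker 132.00, feature-flag-service 127.40 are the best per GB.
Greedy by ratio would take 2×notification-fanout + 2×image-resizer + 2×spell-checker: 26 GB used, total 3704.
Replace notification-fanout with feature-flag-service: the trade gains 124 net, giving 3828 at 28 GB.
Every other selection either busts 28 GB or exceeds an availability limit or fails to beat 3828.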